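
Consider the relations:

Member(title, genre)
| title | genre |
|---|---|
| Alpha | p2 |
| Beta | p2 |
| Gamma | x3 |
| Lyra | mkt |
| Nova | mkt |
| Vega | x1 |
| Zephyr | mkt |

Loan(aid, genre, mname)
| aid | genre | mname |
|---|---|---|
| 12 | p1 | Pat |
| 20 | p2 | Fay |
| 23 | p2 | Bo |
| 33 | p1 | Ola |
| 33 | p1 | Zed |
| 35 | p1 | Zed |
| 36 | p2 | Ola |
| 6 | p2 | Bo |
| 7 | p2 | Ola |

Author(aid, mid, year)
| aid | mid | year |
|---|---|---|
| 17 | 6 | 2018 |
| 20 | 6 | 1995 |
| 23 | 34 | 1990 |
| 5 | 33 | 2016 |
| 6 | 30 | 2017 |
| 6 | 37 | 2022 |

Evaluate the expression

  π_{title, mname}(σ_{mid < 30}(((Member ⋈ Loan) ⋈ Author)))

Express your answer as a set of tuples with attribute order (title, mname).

Member ⋈ Loan (natural join on genre): {(Alpha, p2, 20, Fay), (Alpha, p2, 23, Bo), (Alpha, p2, 36, Ola), (Alpha, p2, 6, Bo), (Alpha, p2, 7, Ola), (Beta, p2, 20, Fay), (Beta, p2, 23, Bo), (Beta, p2, 36, Ola), (Beta, p2, 6, Bo), (Beta, p2, 7, Ola)}
(Member ⋈ Loan) ⋈ Author (natural join on aid): {(Alpha, p2, 20, Fay, 6, 1995), (Alpha, p2, 23, Bo, 34, 1990), (Alpha, p2, 6, Bo, 30, 2017), (Alpha, p2, 6, Bo, 37, 2022), (Beta, p2, 20, Fay, 6, 1995), (Beta, p2, 23, Bo, 34, 1990), (Beta, p2, 6, Bo, 30, 2017), (Beta, p2, 6, Bo, 37, 2022)}
Filtering on mid < 30 leaves {(Alpha, p2, 20, Fay, 6, 1995), (Beta, p2, 20, Fay, 6, 1995)}.
Projecting to title, mname: {(Alpha, Fay), (Beta, Fay)}

{(Alpha, Fay), (Beta, Fay)}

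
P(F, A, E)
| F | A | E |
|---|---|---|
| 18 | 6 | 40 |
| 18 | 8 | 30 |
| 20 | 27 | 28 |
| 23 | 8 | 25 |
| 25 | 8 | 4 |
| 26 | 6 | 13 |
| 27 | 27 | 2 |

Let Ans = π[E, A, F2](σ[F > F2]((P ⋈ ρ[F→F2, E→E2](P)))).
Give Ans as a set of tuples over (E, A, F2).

{(13, 6, 18), (2, 27, 20), (25, 8, 18), (4, 8, 18), (4, 8, 23)}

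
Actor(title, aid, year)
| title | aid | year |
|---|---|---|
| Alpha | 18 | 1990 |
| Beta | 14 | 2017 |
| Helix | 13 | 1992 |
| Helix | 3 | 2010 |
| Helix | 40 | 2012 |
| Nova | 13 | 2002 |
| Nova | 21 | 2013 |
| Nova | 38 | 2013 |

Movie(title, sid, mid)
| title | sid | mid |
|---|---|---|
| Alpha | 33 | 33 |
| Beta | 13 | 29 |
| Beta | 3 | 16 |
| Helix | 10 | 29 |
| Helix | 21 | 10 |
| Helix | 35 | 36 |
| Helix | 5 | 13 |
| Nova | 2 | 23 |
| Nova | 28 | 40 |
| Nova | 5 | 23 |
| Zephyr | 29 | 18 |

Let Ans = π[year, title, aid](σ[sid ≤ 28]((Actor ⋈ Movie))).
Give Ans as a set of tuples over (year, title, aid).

{(1992, Helix, 13), (2002, Nova, 13), (2010, Helix, 3), (2012, Helix, 40), (2013, Nova, 21), (2013, Nova, 38), (2017, Beta, 14)}

Joining Actor and Movie on title yields {(Alpha, 18, 1990, 33, 33), (Beta, 14, 2017, 13, 29), (Beta, 14, 2017, 3, 16), (Helix, 13, 1992, 10, 29), (Helix, 13, 1992, 21, 10), (Helix, 13, 1992, 35, 36), (Helix, 13, 1992, 5, 13), (Helix, 3, 2010, 10, 29), (Helix, 3, 2010, 21, 10), (Helix, 3, 2010, 35, 36), (Helix, 3, 2010, 5, 13), (Helix, 40, 2012, 10, 29), (Helix, 40, 2012, 21, 10), (Helix, 40, 2012, 35, 36), (Helix, 40, 2012, 5, 13), (Nova, 13, 2002, 2, 23), (Nova, 13, 2002, 28, 40), (Nova, 13, 2002, 5, 23), (Nova, 21, 2013, 2, 23), (Nova, 21, 2013, 28, 40), (Nova, 21, 2013, 5, 23), (Nova, 38, 2013, 2, 23), (Nova, 38, 2013, 28, 40), (Nova, 38, 2013, 5, 23)}.
σ[sid ≤ 28]: keep tuples satisfying sid ≤ 28 → {(Beta, 14, 2017, 13, 29), (Beta, 14, 2017, 3, 16), (Helix, 13, 1992, 10, 29), (Helix, 13, 1992, 21, 10), (Helix, 13, 1992, 5, 13), (Helix, 3, 2010, 10, 29), (Helix, 3, 2010, 21, 10), (Helix, 3, 2010, 5, 13), (Helix, 40, 2012, 10, 29), (Helix, 40, 2012, 21, 10), (Helix, 40, 2012, 5, 13), (Nova, 13, 2002, 2, 23), (Nova, 13, 2002, 28, 40), (Nova, 13, 2002, 5, 23), (Nova, 21, 2013, 2, 23), (Nova, 21, 2013, 28, 40), (Nova, 21, 2013, 5, 23), (Nova, 38, 2013, 2, 23), (Nova, 38, 2013, 28, 40), (Nova, 38, 2013, 5, 23)}
Projecting to year, title, aid (13 duplicate(s) eliminated): {(1992, Helix, 13), (2002, Nova, 13), (2010, Helix, 3), (2012, Helix, 40), (2013, Nova, 21), (2013, Nova, 38), (2017, Beta, 14)}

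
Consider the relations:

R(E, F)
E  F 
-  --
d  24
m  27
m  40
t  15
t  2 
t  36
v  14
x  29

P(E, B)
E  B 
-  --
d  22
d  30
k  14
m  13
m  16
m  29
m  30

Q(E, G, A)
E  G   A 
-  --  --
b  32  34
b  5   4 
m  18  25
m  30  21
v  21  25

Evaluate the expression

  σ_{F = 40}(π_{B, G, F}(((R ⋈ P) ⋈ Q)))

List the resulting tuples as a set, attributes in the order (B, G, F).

{(13, 18, 40), (13, 30, 40), (16, 18, 40), (16, 30, 40), (29, 18, 40), (29, 30, 40), (30, 18, 40), (30, 30, 40)}

Joining R and P on E yields {(d, 24, 22), (d, 24, 30), (m, 27, 13), (m, 27, 16), (m, 27, 29), (m, 27, 30), (m, 40, 13), (m, 40, 16), (m, 40, 29), (m, 40, 30)}.
Joining (R ⋈ P) and Q on E yields {(m, 27, 13, 18, 25), (m, 27, 13, 30, 21), (m, 27, 16, 18, 25), (m, 27, 16, 30, 21), (m, 27, 29, 18, 25), (m, 27, 29, 30, 21), (m, 27, 30, 18, 25), (m, 27, 30, 30, 21), (m, 40, 13, 18, 25), (m, 40, 13, 30, 21), (m, 40, 16, 18, 25), (m, 40, 16, 30, 21), (m, 40, 29, 18, 25), (m, 40, 29, 30, 21), (m, 40, 30, 18, 25), (m, 40, 30, 30, 21)}.
π[B, G, F]: project onto (B, G, F) → {(13, 18, 27), (13, 18, 40), (13, 30, 27), (13, 30, 40), (16, 18, 27), (16, 18, 40), (16, 30, 27), (16, 30, 40), (29, 18, 27), (29, 18, 40), (29, 30, 27), (29, 30, 40), (30, 18, 27), (30, 18, 40), (30, 30, 27), (30, 30, 40)}
Filtering on F = 40 leaves {(13, 18, 40), (13, 30, 40), (16, 18, 40), (16, 30, 40), (29, 18, 40), (29, 30, 40), (30, 18, 40), (30, 30, 40)}.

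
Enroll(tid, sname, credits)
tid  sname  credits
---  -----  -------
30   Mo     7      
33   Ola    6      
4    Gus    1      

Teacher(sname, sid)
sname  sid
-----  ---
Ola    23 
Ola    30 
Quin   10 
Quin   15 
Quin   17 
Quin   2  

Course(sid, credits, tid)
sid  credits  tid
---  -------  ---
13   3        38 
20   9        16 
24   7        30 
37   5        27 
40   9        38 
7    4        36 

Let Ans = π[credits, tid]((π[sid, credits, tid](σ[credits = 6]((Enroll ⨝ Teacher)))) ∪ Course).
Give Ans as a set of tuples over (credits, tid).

{(3, 38), (4, 36), (5, 27), (6, 33), (7, 30), (9, 16), (9, 38)}

Enroll ⋈ Teacher (natural join on sname): {(33, Ola, 6, 23), (33, Ola, 6, 30)}
Filtering on credits = 6 leaves {(33, Ola, 6, 23), (33, Ola, 6, 30)}.
Keep only column(s) sid, credits, tid: {(23, 6, 33), (30, 6, 33)}
Taking the union: {(13, 3, 38), (20, 9, 16), (23, 6, 33), (24, 7, 30), (30, 6, 33), (37, 5, 27), (40, 9, 38), (7, 4, 36)}
Keep only column(s) credits, tid (1 duplicate(s) eliminated): {(3, 38), (4, 36), (5, 27), (6, 33), (7, 30), (9, 16), (9, 38)}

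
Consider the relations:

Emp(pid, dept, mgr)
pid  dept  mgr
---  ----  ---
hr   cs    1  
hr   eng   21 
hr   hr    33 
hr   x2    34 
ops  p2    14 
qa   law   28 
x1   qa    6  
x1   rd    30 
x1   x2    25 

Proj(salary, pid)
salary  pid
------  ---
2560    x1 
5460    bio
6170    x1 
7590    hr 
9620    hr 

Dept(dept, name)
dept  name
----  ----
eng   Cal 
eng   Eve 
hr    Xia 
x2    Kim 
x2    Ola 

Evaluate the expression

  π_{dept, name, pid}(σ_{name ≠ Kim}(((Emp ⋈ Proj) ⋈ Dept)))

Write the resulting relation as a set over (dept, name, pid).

Emp ⋈ Proj (natural join on pid): {(hr, cs, 1, 7590), (hr, cs, 1, 9620), (hr, eng, 21, 7590), (hr, eng, 21, 9620), (hr, hr, 33, 7590), (hr, hr, 33, 9620), (hr, x2, 34, 7590), (hr, x2, 34, 9620), (x1, qa, 6, 2560), (x1, qa, 6, 6170), (x1, rd, 30, 2560), (x1, rd, 30, 6170), (x1, x2, 25, 2560), (x1, x2, 25, 6170)}
(Emp ⋈ Proj) ⋈ Dept (natural join on dept): {(hr, eng, 21, 7590, Cal), (hr, eng, 21, 7590, Eve), (hr, eng, 21, 9620, Cal), (hr, eng, 21, 9620, Eve), (hr, hr, 33, 7590, Xia), (hr, hr, 33, 9620, Xia), (hr, x2, 34, 7590, Kim), (hr, x2, 34, 7590, Ola), (hr, x2, 34, 9620, Kim), (hr, x2, 34, 9620, Ola), (x1, x2, 25, 2560, Kim), (x1, x2, 25, 2560, Ola), (x1, x2, 25, 6170, Kim), (x1, x2, 25, 6170, Ola)}
σ[name ≠ Kim]: keep tuples satisfying name ≠ Kim → {(hr, eng, 21, 7590, Cal), (hr, eng, 21, 7590, Eve), (hr, eng, 21, 9620, Cal), (hr, eng, 21, 9620, Eve), (hr, hr, 33, 7590, Xia), (hr, hr, 33, 9620, Xia), (hr, x2, 34, 7590, Ola), (hr, x2, 34, 9620, Ola), (x1, x2, 25, 2560, Ola), (x1, x2, 25, 6170, Ola)}
π_{dept, name, pid} gives {(eng, Cal, hr), (eng, Eve, hr), (hr, Xia, hr), (x2, Ola, hr), (x2, Ola, x1)} (5 duplicate(s) eliminated).

{(eng, Cal, hr), (eng, Eve, hr), (hr, Xia, hr), (x2, Ola, hr), (x2, Ola, x1)}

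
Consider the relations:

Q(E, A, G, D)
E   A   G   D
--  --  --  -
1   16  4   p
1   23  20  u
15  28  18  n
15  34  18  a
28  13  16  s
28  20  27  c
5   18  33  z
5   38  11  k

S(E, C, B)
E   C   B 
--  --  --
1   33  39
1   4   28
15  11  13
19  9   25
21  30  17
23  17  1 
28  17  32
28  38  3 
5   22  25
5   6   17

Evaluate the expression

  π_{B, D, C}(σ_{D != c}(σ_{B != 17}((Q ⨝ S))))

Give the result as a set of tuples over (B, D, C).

{(13, a, 11), (13, n, 11), (25, k, 22), (25, z, 22), (28, p, 4), (28, u, 4), (3, s, 38), (32, s, 17), (39, p, 33), (39, u, 33)}

Natural join on E: {(1, 16, 4, p, 33, 39), (1, 16, 4, p, 4, 28), (1, 23, 20, u, 33, 39), (1, 23, 20, u, 4, 28), (15, 28, 18, n, 11, 13), (15, 34, 18, a, 11, 13), (28, 13, 16, s, 17, 32), (28, 13, 16, s, 38, 3), (28, 20, 27, c, 17, 32), (28, 20, 27, c, 38, 3), (5, 18, 33, z, 22, 25), (5, 18, 33, z, 6, 17), (5, 38, 11, k, 22, 25), (5, 38, 11, k, 6, 17)}
Apply σ_{B != 17}; surviving tuples: {(1, 16, 4, p, 33, 39), (1, 16, 4, p, 4, 28), (1, 23, 20, u, 33, 39), (1, 23, 20, u, 4, 28), (15, 28, 18, n, 11, 13), (15, 34, 18, a, 11, 13), (28, 13, 16, s, 17, 32), (28, 13, 16, s, 38, 3), (28, 20, 27, c, 17, 32), (28, 20, 27, c, 38, 3), (5, 18, 33, z, 22, 25), (5, 38, 11, k, 22, 25)}
Apply σ_{D != c}; surviving tuples: {(1, 16, 4, p, 33, 39), (1, 16, 4, p, 4, 28), (1, 23, 20, u, 33, 39), (1, 23, 20, u, 4, 28), (15, 28, 18, n, 11, 13), (15, 34, 18, a, 11, 13), (28, 13, 16, s, 17, 32), (28, 13, 16, s, 38, 3), (5, 18, 33, z, 22, 25), (5, 38, 11, k, 22, 25)}
Keep only column(s) B, D, C: {(13, a, 11), (13, n, 11), (25, k, 22), (25, z, 22), (28, p, 4), (28, u, 4), (3, s, 38), (32, s, 17), (39, p, 33), (39, u, 33)}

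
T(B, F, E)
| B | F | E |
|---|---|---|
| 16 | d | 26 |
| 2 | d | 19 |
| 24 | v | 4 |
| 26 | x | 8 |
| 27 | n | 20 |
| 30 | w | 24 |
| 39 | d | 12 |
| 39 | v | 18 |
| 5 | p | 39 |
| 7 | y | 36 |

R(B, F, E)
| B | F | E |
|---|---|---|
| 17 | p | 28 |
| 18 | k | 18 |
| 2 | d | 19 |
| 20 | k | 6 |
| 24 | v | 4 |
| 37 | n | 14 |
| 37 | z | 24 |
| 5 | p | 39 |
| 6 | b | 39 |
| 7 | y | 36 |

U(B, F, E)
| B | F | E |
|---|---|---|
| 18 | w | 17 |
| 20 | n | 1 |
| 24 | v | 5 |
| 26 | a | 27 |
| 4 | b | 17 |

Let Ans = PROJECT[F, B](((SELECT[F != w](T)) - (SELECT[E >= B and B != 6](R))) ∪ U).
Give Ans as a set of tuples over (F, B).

Filtering on F != w leaves {(16, d, 26), (2, d, 19), (24, v, 4), (26, x, 8), (27, n, 20), (39, d, 12), (39, v, 18), (5, p, 39), (7, y, 36)}.
Filtering on E >= B and B != 6 leaves {(17, p, 28), (18, k, 18), (2, d, 19), (5, p, 39), (7, y, 36)}.
Difference: {(16, d, 26), (2, d, 19), (24, v, 4), (26, x, 8), (27, n, 20), (39, d, 12), (39, v, 18), (5, p, 39), (7, y, 36)} with {(17, p, 28), (18, k, 18), (2, d, 19), (5, p, 39), (7, y, 36)} → {(16, d, 26), (24, v, 4), (26, x, 8), (27, n, 20), (39, d, 12), (39, v, 18)}
Union: {(16, d, 26), (24, v, 4), (26, x, 8), (27, n, 20), (39, d, 12), (39, v, 18)} with {(18, w, 17), (20, n, 1), (24, v, 5), (26, a, 27), (4, b, 17)} → {(16, d, 26), (18, w, 17), (20, n, 1), (24, v, 4), (24, v, 5), (26, a, 27), (26, x, 8), (27, n, 20), (39, d, 12), (39, v, 18), (4, b, 17)}
π_{F, B} gives {(a, 26), (b, 4), (d, 16), (d, 39), (n, 20), (n, 27), (v, 24), (v, 39), (w, 18), (x, 26)} (1 duplicate(s) eliminated).

{(a, 26), (b, 4), (d, 16), (d, 39), (n, 20), (n, 27), (v, 24), (v, 39), (w, 18), (x, 26)}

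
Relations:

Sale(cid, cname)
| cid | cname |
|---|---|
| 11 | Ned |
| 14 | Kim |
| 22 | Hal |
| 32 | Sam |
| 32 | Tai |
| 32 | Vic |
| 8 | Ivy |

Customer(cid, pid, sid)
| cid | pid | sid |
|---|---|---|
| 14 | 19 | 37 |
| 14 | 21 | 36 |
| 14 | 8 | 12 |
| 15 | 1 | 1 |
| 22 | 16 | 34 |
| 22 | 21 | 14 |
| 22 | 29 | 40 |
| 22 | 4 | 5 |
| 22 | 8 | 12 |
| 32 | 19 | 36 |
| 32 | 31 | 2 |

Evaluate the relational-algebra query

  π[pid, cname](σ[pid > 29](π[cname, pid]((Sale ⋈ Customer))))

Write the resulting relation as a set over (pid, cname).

{(31, Sam), (31, Tai), (31, Vic)}

Natural join on cid: {(14, Kim, 19, 37), (14, Kim, 21, 36), (14, Kim, 8, 12), (22, Hal, 16, 34), (22, Hal, 21, 14), (22, Hal, 29, 40), (22, Hal, 4, 5), (22, Hal, 8, 12), (32, Sam, 19, 36), (32, Sam, 31, 2), (32, Tai, 19, 36), (32, Tai, 31, 2), (32, Vic, 19, 36), (32, Vic, 31, 2)}
Keep only column(s) cname, pid: {(Hal, 16), (Hal, 21), (Hal, 29), (Hal, 4), (Hal, 8), (Kim, 19), (Kim, 21), (Kim, 8), (Sam, 19), (Sam, 31), (Tai, 19), (Tai, 31), (Vic, 19), (Vic, 31)}
Selection pid > 29: {(Sam, 31), (Tai, 31), (Vic, 31)}
Keep only column(s) pid, cname: {(31, Sam), (31, Tai), (31, Vic)}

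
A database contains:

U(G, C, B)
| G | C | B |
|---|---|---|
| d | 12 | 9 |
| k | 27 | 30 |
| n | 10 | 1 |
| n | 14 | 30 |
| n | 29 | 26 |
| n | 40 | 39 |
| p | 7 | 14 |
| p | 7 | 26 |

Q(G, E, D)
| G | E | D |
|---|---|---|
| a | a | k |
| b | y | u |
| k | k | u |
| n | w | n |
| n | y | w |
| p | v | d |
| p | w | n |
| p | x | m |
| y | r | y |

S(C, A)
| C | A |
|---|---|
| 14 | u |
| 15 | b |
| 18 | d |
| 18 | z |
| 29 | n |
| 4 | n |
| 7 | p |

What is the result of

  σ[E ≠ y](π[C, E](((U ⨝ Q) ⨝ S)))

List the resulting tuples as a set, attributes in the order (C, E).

{(14, w), (29, w), (7, v), (7, w), (7, x)}

Natural join on G: {(k, 27, 30, k, u), (n, 10, 1, w, n), (n, 10, 1, y, w), (n, 14, 30, w, n), (n, 14, 30, y, w), (n, 29, 26, w, n), (n, 29, 26, y, w), (n, 40, 39, w, n), (n, 40, 39, y, w), (p, 7, 14, v, d), (p, 7, 14, w, n), (p, 7, 14, x, m), (p, 7, 26, v, d), (p, 7, 26, w, n), (p, 7, 26, x, m)}
Natural join on C: {(n, 14, 30, w, n, u), (n, 14, 30, y, w, u), (n, 29, 26, w, n, n), (n, 29, 26, y, w, n), (p, 7, 14, v, d, p), (p, 7, 14, w, n, p), (p, 7, 14, x, m, p), (p, 7, 26, v, d, p), (p, 7, 26, w, n, p), (p, 7, 26, x, m, p)}
Projecting to C, E (3 duplicate(s) eliminated): {(14, w), (14, y), (29, w), (29, y), (7, v), (7, w), (7, x)}
σ[E ≠ y]: keep tuples satisfying E ≠ y → {(14, w), (29, w), (7, v), (7, w), (7, x)}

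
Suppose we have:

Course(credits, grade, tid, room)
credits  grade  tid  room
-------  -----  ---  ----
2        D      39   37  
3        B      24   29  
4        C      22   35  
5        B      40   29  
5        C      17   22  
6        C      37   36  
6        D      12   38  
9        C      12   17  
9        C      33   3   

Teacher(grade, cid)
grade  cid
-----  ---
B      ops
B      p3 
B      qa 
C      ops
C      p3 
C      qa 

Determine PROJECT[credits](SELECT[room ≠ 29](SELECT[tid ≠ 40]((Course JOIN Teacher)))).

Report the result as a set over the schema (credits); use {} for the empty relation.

{4, 5, 6, 9}

Natural join on grade: {(3, B, 24, 29, ops), (3, B, 24, 29, p3), (3, B, 24, 29, qa), (4, C, 22, 35, ops), (4, C, 22, 35, p3), (4, C, 22, 35, qa), (5, B, 40, 29, ops), (5, B, 40, 29, p3), (5, B, 40, 29, qa), (5, C, 17, 22, ops), (5, C, 17, 22, p3), (5, C, 17, 22, qa), (6, C, 37, 36, ops), (6, C, 37, 36, p3), (6, C, 37, 36, qa), (9, C, 12, 17, ops), (9, C, 12, 17, p3), (9, C, 12, 17, qa), (9, C, 33, 3, ops), (9, C, 33, 3, p3), (9, C, 33, 3, qa)}
Filtering on tid ≠ 40 leaves {(3, B, 24, 29, ops), (3, B, 24, 29, p3), (3, B, 24, 29, qa), (4, C, 22, 35, ops), (4, C, 22, 35, p3), (4, C, 22, 35, qa), (5, C, 17, 22, ops), (5, C, 17, 22, p3), (5, C, 17, 22, qa), (6, C, 37, 36, ops), (6, C, 37, 36, p3), (6, C, 37, 36, qa), (9, C, 12, 17, ops), (9, C, 12, 17, p3), (9, C, 12, 17, qa), (9, C, 33, 3, ops), (9, C, 33, 3, p3), (9, C, 33, 3, qa)}.
Filtering on room ≠ 29 leaves {(4, C, 22, 35, ops), (4, C, 22, 35, p3), (4, C, 22, 35, qa), (5, C, 17, 22, ops), (5, C, 17, 22, p3), (5, C, 17, 22, qa), (6, C, 37, 36, ops), (6, C, 37, 36, p3), (6, C, 37, 36, qa), (9, C, 12, 17, ops), (9, C, 12, 17, p3), (9, C, 12, 17, qa), (9, C, 33, 3, ops), (9, C, 33, 3, p3), (9, C, 33, 3, qa)}.
π[credits]: project onto (credits) (11 duplicate(s) eliminated) → {4, 5, 6, 9}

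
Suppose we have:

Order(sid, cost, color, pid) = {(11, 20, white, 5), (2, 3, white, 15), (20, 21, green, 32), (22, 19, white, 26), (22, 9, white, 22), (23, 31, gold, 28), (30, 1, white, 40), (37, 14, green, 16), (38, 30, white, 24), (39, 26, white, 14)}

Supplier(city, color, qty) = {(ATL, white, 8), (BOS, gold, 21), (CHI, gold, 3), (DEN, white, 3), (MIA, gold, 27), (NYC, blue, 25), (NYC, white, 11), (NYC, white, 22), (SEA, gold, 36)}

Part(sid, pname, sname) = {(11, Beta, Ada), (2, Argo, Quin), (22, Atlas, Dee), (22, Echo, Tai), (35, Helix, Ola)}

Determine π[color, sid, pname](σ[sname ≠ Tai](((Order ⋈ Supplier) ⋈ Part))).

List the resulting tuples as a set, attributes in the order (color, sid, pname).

Natural join on color: {(11, 20, white, 5, ATL, 8), (11, 20, white, 5, DEN, 3), (11, 20, white, 5, NYC, 11), (11, 20, white, 5, NYC, 22), (2, 3, white, 15, ATL, 8), (2, 3, white, 15, DEN, 3), (2, 3, white, 15, NYC, 11), (2, 3, white, 15, NYC, 22), (22, 19, white, 26, ATL, 8), (22, 19, white, 26, DEN, 3), (22, 19, white, 26, NYC, 11), (22, 19, white, 26, NYC, 22), (22, 9, white, 22, ATL, 8), (22, 9, white, 22, DEN, 3), (22, 9, white, 22, NYC, 11), (22, 9, white, 22, NYC, 22), (23, 31, gold, 28, BOS, 21), (23, 31, gold, 28, CHI, 3), (23, 31, gold, 28, MIA, 27), (23, 31, gold, 28, SEA, 36), (30, 1, white, 40, ATL, 8), (30, 1, white, 40, DEN, 3), (30, 1, white, 40, NYC, 11), (30, 1, white, 40, NYC, 22), (38, 30, white, 24, ATL, 8), (38, 30, white, 24, DEN, 3), (38, 30, white, 24, NYC, 11), (38, 30, white, 24, NYC, 22), (39, 26, white, 14, ATL, 8), (39, 26, white, 14, DEN, 3), (39, 26, white, 14, NYC, 11), (39, 26, white, 14, NYC, 22)}
Natural join on sid: {(11, 20, white, 5, ATL, 8, Beta, Ada), (11, 20, white, 5, DEN, 3, Beta, Ada), (11, 20, white, 5, NYC, 11, Beta, Ada), (11, 20, white, 5, NYC, 22, Beta, Ada), (2, 3, white, 15, ATL, 8, Argo, Quin), (2, 3, white, 15, DEN, 3, Argo, Quin), (2, 3, white, 15, NYC, 11, Argo, Quin), (2, 3, white, 15, NYC, 22, Argo, Quin), (22, 19, white, 26, ATL, 8, Atlas, Dee), (22, 19, white, 26, ATL, 8, Echo, Tai), (22, 19, white, 26, DEN, 3, Atlas, Dee), (22, 19, white, 26, DEN, 3, Echo, Tai), (22, 19, white, 26, NYC, 11, Atlas, Dee), (22, 19, white, 26, NYC, 11, Echo, Tai), (22, 19, white, 26, NYC, 22, Atlas, Dee), (22, 19, white, 26, NYC, 22, Echo, Tai), (22, 9, white, 22, ATL, 8, Atlas, Dee), (22, 9, white, 22, ATL, 8, Echo, Tai), (22, 9, white, 22, DEN, 3, Atlas, Dee), (22, 9, white, 22, DEN, 3, Echo, Tai), (22, 9, white, 22, NYC, 11, Atlas, Dee), (22, 9, white, 22, NYC, 11, Echo, Tai), (22, 9, white, 22, NYC, 22, Atlas, Dee), (22, 9, white, 22, NYC, 22, Echo, Tai)}
Filtering on sname ≠ Tai leaves {(11, 20, white, 5, ATL, 8, Beta, Ada), (11, 20, white, 5, DEN, 3, Beta, Ada), (11, 20, white, 5, NYC, 11, Beta, Ada), (11, 20, white, 5, NYC, 22, Beta, Ada), (2, 3, white, 15, ATL, 8, Argo, Quin), (2, 3, white, 15, DEN, 3, Argo, Quin), (2, 3, white, 15, NYC, 11, Argo, Quin), (2, 3, white, 15, NYC, 22, Argo, Quin), (22, 19, white, 26, ATL, 8, Atlas, Dee), (22, 19, white, 26, DEN, 3, Atlas, Dee), (22, 19, white, 26, NYC, 11, Atlas, Dee), (22, 19, white, 26, NYC, 22, Atlas, Dee), (22, 9, white, 22, ATL, 8, Atlas, Dee), (22, 9, white, 22, DEN, 3, Atlas, Dee), (22, 9, white, 22, NYC, 11, Atlas, Dee), (22, 9, white, 22, NYC, 22, Atlas, Dee)}.
Projecting to color, sid, pname (13 duplicate(s) eliminated): {(white, 11, Beta), (white, 2, Argo), (white, 22, Atlas)}

{(white, 11, Beta), (white, 2, Argo), (white, 22, Atlas)}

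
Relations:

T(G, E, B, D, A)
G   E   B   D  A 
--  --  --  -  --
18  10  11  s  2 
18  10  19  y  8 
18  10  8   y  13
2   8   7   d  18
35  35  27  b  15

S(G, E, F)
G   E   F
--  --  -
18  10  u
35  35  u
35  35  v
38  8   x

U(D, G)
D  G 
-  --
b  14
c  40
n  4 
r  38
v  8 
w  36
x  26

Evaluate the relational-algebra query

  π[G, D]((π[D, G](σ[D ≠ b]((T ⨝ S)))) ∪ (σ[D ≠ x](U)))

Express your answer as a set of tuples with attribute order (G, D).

{(14, b), (18, s), (18, y), (36, w), (38, r), (4, n), (40, c), (8, v)}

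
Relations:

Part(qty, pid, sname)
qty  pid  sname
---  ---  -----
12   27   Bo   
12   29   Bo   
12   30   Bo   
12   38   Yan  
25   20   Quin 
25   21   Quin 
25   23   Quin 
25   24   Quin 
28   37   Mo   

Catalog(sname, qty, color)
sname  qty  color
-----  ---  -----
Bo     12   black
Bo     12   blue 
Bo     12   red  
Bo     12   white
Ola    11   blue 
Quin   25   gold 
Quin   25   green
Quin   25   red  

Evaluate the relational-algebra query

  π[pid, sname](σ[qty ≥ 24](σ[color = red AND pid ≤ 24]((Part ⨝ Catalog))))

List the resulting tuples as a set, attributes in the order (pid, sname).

{(20, Quin), (21, Quin), (23, Quin), (24, Quin)}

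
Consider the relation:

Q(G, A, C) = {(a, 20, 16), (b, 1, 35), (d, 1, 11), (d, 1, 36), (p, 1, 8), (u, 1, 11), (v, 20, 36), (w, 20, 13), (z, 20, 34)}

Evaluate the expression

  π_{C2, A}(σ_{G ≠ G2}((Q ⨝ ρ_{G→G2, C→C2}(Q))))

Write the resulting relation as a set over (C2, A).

ρ[G→G2, C→C2]: schema becomes (G2, A, C2); tuples unchanged.
Joining Q and ρ_{G→G2, C→C2}(Q) on A yields {(a, 20, 16, a, 16), (a, 20, 16, v, 36), (a, 20, 16, w, 13), (a, 20, 16, z, 34), (b, 1, 35, b, 35), (b, 1, 35, d, 11), (b, 1, 35, d, 36), (b, 1, 35, p, 8), (b, 1, 35, u, 11), (d, 1, 11, b, 35), (d, 1, 11, d, 11), (d, 1, 11, d, 36), (d, 1, 11, p, 8), (d, 1, 11, u, 11), (d, 1, 36, b, 35), (d, 1, 36, d, 11), (d, 1, 36, d, 36), (d, 1, 36, p, 8), (d, 1, 36, u, 11), (p, 1, 8, b, 35), (p, 1, 8, d, 11), (p, 1, 8, d, 36), (p, 1, 8, p, 8), (p, 1, 8, u, 11), (u, 1, 11, b, 35), (u, 1, 11, d, 11), (u, 1, 11, d, 36), (u, 1, 11, p, 8), (u, 1, 11, u, 11), (v, 20, 36, a, 16), (v, 20, 36, v, 36), (v, 20, 36, w, 13), (v, 20, 36, z, 34), (w, 20, 13, a, 16), (w, 20, 13, v, 36), (w, 20, 13, w, 13), (w, 20, 13, z, 34), (z, 20, 34, a, 16), (z, 20, 34, v, 36), (z, 20, 34, w, 13), (z, 20, 34, z, 34)}.
Filtering on G ≠ G2 leaves {(a, 20, 16, v, 36), (a, 20, 16, w, 13), (a, 20, 16, z, 34), (b, 1, 35, d, 11), (b, 1, 35, d, 36), (b, 1, 35, p, 8), (b, 1, 35, u, 11), (d, 1, 11, b, 35), (d, 1, 11, p, 8), (d, 1, 11, u, 11), (d, 1, 36, b, 35), (d, 1, 36, p, 8), (d, 1, 36, u, 11), (p, 1, 8, b, 35), (p, 1, 8, d, 11), (p, 1, 8, d, 36), (p, 1, 8, u, 11), (u, 1, 11, b, 35), (u, 1, 11, d, 11), (u, 1, 11, d, 36), (u, 1, 11, p, 8), (v, 20, 36, a, 16), (v, 20, 36, w, 13), (v, 20, 36, z, 34), (w, 20, 13, a, 16), (w, 20, 13, v, 36), (w, 20, 13, z, 34), (z, 20, 34, a, 16), (z, 20, 34, v, 36), (z, 20, 34, w, 13)}.
π_{C2, A} gives {(11, 1), (13, 20), (16, 20), (34, 20), (35, 1), (36, 1), (36, 20), (8, 1)} (22 duplicate(s) eliminated).

{(11, 1), (13, 20), (16, 20), (34, 20), (35, 1), (36, 1), (36, 20), (8, 1)}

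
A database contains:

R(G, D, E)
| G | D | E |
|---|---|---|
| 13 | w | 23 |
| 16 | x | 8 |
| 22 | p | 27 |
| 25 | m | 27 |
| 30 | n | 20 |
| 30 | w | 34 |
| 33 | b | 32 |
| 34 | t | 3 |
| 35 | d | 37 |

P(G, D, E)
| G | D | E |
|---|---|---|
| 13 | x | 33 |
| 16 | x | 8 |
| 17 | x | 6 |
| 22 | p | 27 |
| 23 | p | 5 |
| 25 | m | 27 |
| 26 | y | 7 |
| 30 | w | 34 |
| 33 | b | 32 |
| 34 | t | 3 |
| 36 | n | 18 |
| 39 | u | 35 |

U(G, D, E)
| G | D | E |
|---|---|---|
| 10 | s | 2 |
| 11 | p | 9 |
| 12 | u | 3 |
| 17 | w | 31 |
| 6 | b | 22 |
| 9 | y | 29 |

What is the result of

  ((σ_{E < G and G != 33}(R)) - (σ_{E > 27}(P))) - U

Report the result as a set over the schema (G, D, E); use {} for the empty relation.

{(16, x, 8), (30, n, 20), (34, t, 3)}

Selection E < G and G != 33: {(16, x, 8), (30, n, 20), (34, t, 3)}
Selection E > 27: {(13, x, 33), (30, w, 34), (33, b, 32), (39, u, 35)}
Set difference of the two operands is {(16, x, 8), (30, n, 20), (34, t, 3)}.
Set difference of the two operands is {(16, x, 8), (30, n, 20), (34, t, 3)}.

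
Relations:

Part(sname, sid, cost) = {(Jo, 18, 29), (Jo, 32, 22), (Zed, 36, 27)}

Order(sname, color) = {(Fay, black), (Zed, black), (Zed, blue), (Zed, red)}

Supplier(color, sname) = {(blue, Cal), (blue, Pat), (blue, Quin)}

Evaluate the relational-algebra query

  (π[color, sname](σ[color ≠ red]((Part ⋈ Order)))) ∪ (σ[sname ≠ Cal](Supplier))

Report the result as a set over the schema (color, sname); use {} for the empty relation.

Joining Part and Order on sname yields {(Zed, 36, 27, black), (Zed, 36, 27, blue), (Zed, 36, 27, red)}.
Apply σ_{color ≠ red}; surviving tuples: {(Zed, 36, 27, black), (Zed, 36, 27, blue)}
Keep only column(s) color, sname: {(black, Zed), (blue, Zed)}
Apply σ_{sname ≠ Cal}; surviving tuples: {(blue, Pat), (blue, Quin)}
Taking the union: {(black, Zed), (blue, Pat), (blue, Quin), (blue, Zed)}

{(black, Zed), (blue, Pat), (blue, Quin), (blue, Zed)}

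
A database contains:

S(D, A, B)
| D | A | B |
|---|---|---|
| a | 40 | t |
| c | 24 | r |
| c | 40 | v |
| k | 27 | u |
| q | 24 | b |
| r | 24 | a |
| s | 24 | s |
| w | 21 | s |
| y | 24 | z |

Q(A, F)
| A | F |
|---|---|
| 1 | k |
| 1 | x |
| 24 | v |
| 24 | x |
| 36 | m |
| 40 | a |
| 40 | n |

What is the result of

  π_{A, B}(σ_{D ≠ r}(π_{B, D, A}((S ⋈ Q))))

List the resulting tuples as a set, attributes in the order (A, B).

{(24, b), (24, r), (24, s), (24, z), (40, t), (40, v)}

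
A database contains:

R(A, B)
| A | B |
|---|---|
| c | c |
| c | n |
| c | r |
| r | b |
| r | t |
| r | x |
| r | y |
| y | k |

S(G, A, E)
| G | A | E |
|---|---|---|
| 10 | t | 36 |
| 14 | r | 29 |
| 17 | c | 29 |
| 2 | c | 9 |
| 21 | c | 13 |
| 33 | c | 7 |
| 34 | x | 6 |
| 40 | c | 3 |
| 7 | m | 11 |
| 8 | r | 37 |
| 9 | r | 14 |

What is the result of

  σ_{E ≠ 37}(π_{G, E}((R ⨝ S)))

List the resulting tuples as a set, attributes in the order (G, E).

R ⋈ S (natural join on A): {(c, c, 17, 29), (c, c, 2, 9), (c, c, 21, 13), (c, c, 33, 7), (c, c, 40, 3), (c, n, 17, 29), (c, n, 2, 9), (c, n, 21, 13), (c, n, 33, 7), (c, n, 40, 3), (c, r, 17, 29), (c, r, 2, 9), (c, r, 21, 13), (c, r, 33, 7), (c, r, 40, 3), (r, b, 14, 29), (r, b, 8, 37), (r, b, 9, 14), (r, t, 14, 29), (r, t, 8, 37), (r, t, 9, 14), (r, x, 14, 29), (r, x, 8, 37), (r, x, 9, 14), (r, y, 14, 29), (r, y, 8, 37), (r, y, 9, 14)}
π_{G, E} gives {(14, 29), (17, 29), (2, 9), (21, 13), (33, 7), (40, 3), (8, 37), (9, 14)} (19 duplicate(s) eliminated).
Filtering on E ≠ 37 leaves {(14, 29), (17, 29), (2, 9), (21, 13), (33, 7), (40, 3), (9, 14)}.

{(14, 29), (17, 29), (2, 9), (21, 13), (33, 7), (40, 3), (9, 14)}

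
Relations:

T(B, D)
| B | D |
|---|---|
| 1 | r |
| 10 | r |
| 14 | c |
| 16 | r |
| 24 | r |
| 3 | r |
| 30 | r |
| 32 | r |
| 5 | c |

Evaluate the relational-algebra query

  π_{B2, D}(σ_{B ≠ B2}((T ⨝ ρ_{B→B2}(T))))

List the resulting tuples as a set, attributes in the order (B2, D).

{(1, r), (10, r), (14, c), (16, r), (24, r), (3, r), (30, r), (32, r), (5, c)}

ρ[B→B2]: schema becomes (B2, D); tuples unchanged.
T ⋈ ρ_{B→B2}(T) (natural join on D): {(1, r, 1), (1, r, 10), (1, r, 16), (1, r, 24), (1, r, 3), (1, r, 30), (1, r, 32), (10, r, 1), (10, r, 10), (10, r, 16), (10, r, 24), (10, r, 3), (10, r, 30), (10, r, 32), (14, c, 14), (14, c, 5), (16, r, 1), (16, r, 10), (16, r, 16), (16, r, 24), (16, r, 3), (16, r, 30), (16, r, 32), (24, r, 1), (24, r, 10), (24, r, 16), (24, r, 24), (24, r, 3), (24, r, 30), (24, r, 32), (3, r, 1), (3, r, 10), (3, r, 16), (3, r, 24), (3, r, 3), (3, r, 30), (3, r, 32), (30, r, 1), (30, r, 10), (30, r, 16), (30, r, 24), (30, r, 3), (30, r, 30), (30, r, 32), (32, r, 1), (32, r, 10), (32, r, 16), (32, r, 24), (32, r, 3), (32, r, 30), (32, r, 32), (5, c, 14), (5, c, 5)}
σ[B ≠ B2]: keep tuples satisfying B ≠ B2 → {(1, r, 10), (1, r, 16), (1, r, 24), (1, r, 3), (1, r, 30), (1, r, 32), (10, r, 1), (10, r, 16), (10, r, 24), (10, r, 3), (10, r, 30), (10, r, 32), (14, c, 5), (16, r, 1), (16, r, 10), (16, r, 24), (16, r, 3), (16, r, 30), (16, r, 32), (24, r, 1), (24, r, 10), (24, r, 16), (24, r, 3), (24, r, 30), (24, r, 32), (3, r, 1), (3, r, 10), (3, r, 16), (3, r, 24), (3, r, 30), (3, r, 32), (30, r, 1), (30, r, 10), (30, r, 16), (30, r, 24), (30, r, 3), (30, r, 32), (32, r, 1), (32, r, 10), (32, r, 16), (32, r, 24), (32, r, 3), (32, r, 30), (5, c, 14)}
Keep only column(s) B2, D (35 duplicate(s) eliminated): {(1, r), (10, r), (14, c), (16, r), (24, r), (3, r), (30, r), (32, r), (5, c)}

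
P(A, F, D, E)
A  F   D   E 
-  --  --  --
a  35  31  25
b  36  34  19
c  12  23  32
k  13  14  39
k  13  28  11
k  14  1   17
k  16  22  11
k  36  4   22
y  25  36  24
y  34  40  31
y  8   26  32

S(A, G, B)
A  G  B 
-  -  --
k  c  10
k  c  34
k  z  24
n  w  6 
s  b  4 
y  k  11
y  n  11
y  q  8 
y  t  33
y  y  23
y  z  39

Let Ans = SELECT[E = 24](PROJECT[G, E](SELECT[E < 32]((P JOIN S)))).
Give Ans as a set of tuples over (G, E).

Joining P and S on A yields {(k, 13, 14, 39, c, 10), (k, 13, 14, 39, c, 34), (k, 13, 14, 39, z, 24), (k, 13, 28, 11, c, 10), (k, 13, 28, 11, c, 34), (k, 13, 28, 11, z, 24), (k, 14, 1, 17, c, 10), (k, 14, 1, 17, c, 34), (k, 14, 1, 17, z, 24), (k, 16, 22, 11, c, 10), (k, 16, 22, 11, c, 34), (k, 16, 22, 11, z, 24), (k, 36, 4, 22, c, 10), (k, 36, 4, 22, c, 34), (k, 36, 4, 22, z, 24), (y, 25, 36, 24, k, 11), (y, 25, 36, 24, n, 11), (y, 25, 36, 24, q, 8), (y, 25, 36, 24, t, 33), (y, 25, 36, 24, y, 23), (y, 25, 36, 24, z, 39), (y, 34, 40, 31, k, 11), (y, 34, 40, 31, n, 11), (y, 34, 40, 31, q, 8), (y, 34, 40, 31, t, 33), (y, 34, 40, 31, y, 23), (y, 34, 40, 31, z, 39), (y, 8, 26, 32, k, 11), (y, 8, 26, 32, n, 11), (y, 8, 26, 32, q, 8), (y, 8, 26, 32, t, 33), (y, 8, 26, 32, y, 23), (y, 8, 26, 32, z, 39)}.
Filtering on E < 32 leaves {(k, 13, 28, 11, c, 10), (k, 13, 28, 11, c, 34), (k, 13, 28, 11, z, 24), (k, 14, 1, 17, c, 10), (k, 14, 1, 17, c, 34), (k, 14, 1, 17, z, 24), (k, 16, 22, 11, c, 10), (k, 16, 22, 11, c, 34), (k, 16, 22, 11, z, 24), (k, 36, 4, 22, c, 10), (k, 36, 4, 22, c, 34), (k, 36, 4, 22, z, 24), (y, 25, 36, 24, k, 11), (y, 25, 36, 24, n, 11), (y, 25, 36, 24, q, 8), (y, 25, 36, 24, t, 33), (y, 25, 36, 24, y, 23), (y, 25, 36, 24, z, 39), (y, 34, 40, 31, k, 11), (y, 34, 40, 31, n, 11), (y, 34, 40, 31, q, 8), (y, 34, 40, 31, t, 33), (y, 34, 40, 31, y, 23), (y, 34, 40, 31, z, 39)}.
Keep only column(s) G, E (6 duplicate(s) eliminated): {(c, 11), (c, 17), (c, 22), (k, 24), (k, 31), (n, 24), (n, 31), (q, 24), (q, 31), (t, 24), (t, 31), (y, 24), (y, 31), (z, 11), (z, 17), (z, 22), (z, 24), (z, 31)}
Filtering on E = 24 leaves {(k, 24), (n, 24), (q, 24), (t, 24), (y, 24), (z, 24)}.

{(k, 24), (n, 24), (q, 24), (t, 24), (y, 24), (z, 24)}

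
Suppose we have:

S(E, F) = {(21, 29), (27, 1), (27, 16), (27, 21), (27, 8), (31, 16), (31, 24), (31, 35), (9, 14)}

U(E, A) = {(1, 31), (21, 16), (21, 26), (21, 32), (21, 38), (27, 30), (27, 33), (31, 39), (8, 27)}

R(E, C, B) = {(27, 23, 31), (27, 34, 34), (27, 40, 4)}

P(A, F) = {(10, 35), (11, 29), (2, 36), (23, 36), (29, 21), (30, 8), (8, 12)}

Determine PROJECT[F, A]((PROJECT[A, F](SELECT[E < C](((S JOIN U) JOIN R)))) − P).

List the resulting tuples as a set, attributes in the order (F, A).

{(1, 30), (1, 33), (16, 30), (16, 33), (21, 30), (21, 33), (8, 33)}

S ⋈ U (natural join on E): {(21, 29, 16), (21, 29, 26), (21, 29, 32), (21, 29, 38), (27, 1, 30), (27, 1, 33), (27, 16, 30), (27, 16, 33), (27, 21, 30), (27, 21, 33), (27, 8, 30), (27, 8, 33), (31, 16, 39), (31, 24, 39), (31, 35, 39)}
(S JOIN U) ⋈ R (natural join on E): {(27, 1, 30, 23, 31), (27, 1, 30, 34, 34), (27, 1, 30, 40, 4), (27, 1, 33, 23, 31), (27, 1, 33, 34, 34), (27, 1, 33, 40, 4), (27, 16, 30, 23, 31), (27, 16, 30, 34, 34), (27, 16, 30, 40, 4), (27, 16, 33, 23, 31), (27, 16, 33, 34, 34), (27, 16, 33, 40, 4), (27, 21, 30, 23, 31), (27, 21, 30, 34, 34), (27, 21, 30, 40, 4), (27, 21, 33, 23, 31), (27, 21, 33, 34, 34), (27, 21, 33, 40, 4), (27, 8, 30, 23, 31), (27, 8, 30, 34, 34), (27, 8, 30, 40, 4), (27, 8, 33, 23, 31), (27, 8, 33, 34, 34), (27, 8, 33, 40, 4)}
Selection E < C: {(27, 1, 30, 34, 34), (27, 1, 30, 40, 4), (27, 1, 33, 34, 34), (27, 1, 33, 40, 4), (27, 16, 30, 34, 34), (27, 16, 30, 40, 4), (27, 16, 33, 34, 34), (27, 16, 33, 40, 4), (27, 21, 30, 34, 34), (27, 21, 30, 40, 4), (27, 21, 33, 34, 34), (27, 21, 33, 40, 4), (27, 8, 30, 34, 34), (27, 8, 30, 40, 4), (27, 8, 33, 34, 34), (27, 8, 33, 40, 4)}
π_{A, F} gives {(30, 1), (30, 16), (30, 21), (30, 8), (33, 1), (33, 16), (33, 21), (33, 8)} (8 duplicate(s) eliminated).
Difference: {(30, 1), (30, 16), (30, 21), (30, 8), (33, 1), (33, 16), (33, 21), (33, 8)} with {(10, 35), (11, 29), (2, 36), (23, 36), (29, 21), (30, 8), (8, 12)} → {(30, 1), (30, 16), (30, 21), (33, 1), (33, 16), (33, 21), (33, 8)}
π_{F, A} gives {(1, 30), (1, 33), (16, 30), (16, 33), (21, 30), (21, 33), (8, 33)}.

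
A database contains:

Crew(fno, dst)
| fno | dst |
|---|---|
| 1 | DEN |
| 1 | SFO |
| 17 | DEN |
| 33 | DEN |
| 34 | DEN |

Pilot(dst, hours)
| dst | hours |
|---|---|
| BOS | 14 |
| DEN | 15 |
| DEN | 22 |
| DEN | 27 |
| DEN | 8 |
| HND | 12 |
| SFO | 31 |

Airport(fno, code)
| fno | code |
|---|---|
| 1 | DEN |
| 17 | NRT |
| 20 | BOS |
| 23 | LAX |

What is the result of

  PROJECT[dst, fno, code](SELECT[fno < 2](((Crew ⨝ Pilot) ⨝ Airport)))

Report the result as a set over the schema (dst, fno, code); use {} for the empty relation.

{(DEN, 1, DEN), (SFO, 1, DEN)}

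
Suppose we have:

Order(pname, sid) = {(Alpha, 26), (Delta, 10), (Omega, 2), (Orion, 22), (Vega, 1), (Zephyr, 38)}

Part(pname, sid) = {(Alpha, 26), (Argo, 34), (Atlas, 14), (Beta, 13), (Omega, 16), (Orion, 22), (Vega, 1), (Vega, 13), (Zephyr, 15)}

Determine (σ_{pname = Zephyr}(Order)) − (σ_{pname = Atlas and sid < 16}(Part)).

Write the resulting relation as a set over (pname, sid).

σ[pname = Zephyr]: keep tuples satisfying pname = Zephyr → {(Zephyr, 38)}
σ[pname = Atlas and sid < 16]: keep tuples satisfying pname = Atlas and sid < 16 → {(Atlas, 14)}
Difference: {(Zephyr, 38)} with {(Atlas, 14)} → {(Zephyr, 38)}

{(Zephyr, 38)}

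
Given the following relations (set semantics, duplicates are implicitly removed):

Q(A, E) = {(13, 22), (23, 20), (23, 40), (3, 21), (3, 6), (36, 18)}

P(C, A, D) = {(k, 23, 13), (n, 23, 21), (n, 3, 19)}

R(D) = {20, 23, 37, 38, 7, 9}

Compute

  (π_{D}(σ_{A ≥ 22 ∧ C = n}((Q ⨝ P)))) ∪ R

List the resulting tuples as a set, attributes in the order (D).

{20, 21, 23, 37, 38, 7, 9}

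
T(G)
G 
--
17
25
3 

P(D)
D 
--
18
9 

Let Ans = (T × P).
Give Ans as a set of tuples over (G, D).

{(17, 18), (17, 9), (25, 18), (25, 9), (3, 18), (3, 9)}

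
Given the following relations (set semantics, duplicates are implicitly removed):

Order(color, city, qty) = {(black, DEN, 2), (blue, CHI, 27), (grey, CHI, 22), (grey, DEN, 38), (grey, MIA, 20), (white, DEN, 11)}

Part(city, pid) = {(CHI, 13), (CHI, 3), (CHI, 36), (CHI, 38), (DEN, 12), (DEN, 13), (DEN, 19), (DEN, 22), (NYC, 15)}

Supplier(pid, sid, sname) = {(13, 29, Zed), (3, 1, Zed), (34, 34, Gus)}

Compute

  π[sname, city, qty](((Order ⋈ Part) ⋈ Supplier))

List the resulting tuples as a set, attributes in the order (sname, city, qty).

{(Zed, CHI, 22), (Zed, CHI, 27), (Zed, DEN, 11), (Zed, DEN, 2), (Zed, DEN, 38)}

Order ⋈ Part (natural join on city): {(black, DEN, 2, 12), (black, DEN, 2, 13), (black, DEN, 2, 19), (black, DEN, 2, 22), (blue, CHI, 27, 13), (blue, CHI, 27, 3), (blue, CHI, 27, 36), (blue, CHI, 27, 38), (grey, CHI, 22, 13), (grey, CHI, 22, 3), (grey, CHI, 22, 36), (grey, CHI, 22, 38), (grey, DEN, 38, 12), (grey, DEN, 38, 13), (grey, DEN, 38, 19), (grey, DEN, 38, 22), (white, DEN, 11, 12), (white, DEN, 11, 13), (white, DEN, 11, 19), (white, DEN, 11, 22)}
(Order ⋈ Part) ⋈ Supplier (natural join on pid): {(black, DEN, 2, 13, 29, Zed), (blue, CHI, 27, 13, 29, Zed), (blue, CHI, 27, 3, 1, Zed), (grey, CHI, 22, 13, 29, Zed), (grey, CHI, 22, 3, 1, Zed), (grey, DEN, 38, 13, 29, Zed), (white, DEN, 11, 13, 29, Zed)}
Keep only column(s) sname, city, qty (2 duplicate(s) eliminated): {(Zed, CHI, 22), (Zed, CHI, 27), (Zed, DEN, 11), (Zed, DEN, 2), (Zed, DEN, 38)}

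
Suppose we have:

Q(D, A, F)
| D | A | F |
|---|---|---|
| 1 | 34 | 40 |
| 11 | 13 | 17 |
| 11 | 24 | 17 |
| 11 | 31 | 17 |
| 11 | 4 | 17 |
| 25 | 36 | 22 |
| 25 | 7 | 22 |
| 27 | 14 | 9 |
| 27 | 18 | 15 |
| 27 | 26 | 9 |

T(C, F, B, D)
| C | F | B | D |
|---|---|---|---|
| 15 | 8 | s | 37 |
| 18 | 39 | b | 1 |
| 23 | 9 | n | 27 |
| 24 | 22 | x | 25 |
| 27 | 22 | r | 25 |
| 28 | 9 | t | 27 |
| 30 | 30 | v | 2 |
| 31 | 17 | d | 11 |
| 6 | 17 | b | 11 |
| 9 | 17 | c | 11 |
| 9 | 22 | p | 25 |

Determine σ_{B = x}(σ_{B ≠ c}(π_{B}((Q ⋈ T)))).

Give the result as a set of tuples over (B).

Joining Q and T on D, F yields {(11, 13, 17, 31, d), (11, 13, 17, 6, b), (11, 13, 17, 9, c), (11, 24, 17, 31, d), (11, 24, 17, 6, b), (11, 24, 17, 9, c), (11, 31, 17, 31, d), (11, 31, 17, 6, b), (11, 31, 17, 9, c), (11, 4, 17, 31, d), (11, 4, 17, 6, b), (11, 4, 17, 9, c), (25, 36, 22, 24, x), (25, 36, 22, 27, r), (25, 36, 22, 9, p), (25, 7, 22, 24, x), (25, 7, 22, 27, r), (25, 7, 22, 9, p), (27, 14, 9, 23, n), (27, 14, 9, 28, t), (27, 26, 9, 23, n), (27, 26, 9, 28, t)}.
Keep only column(s) B (14 duplicate(s) eliminated): {b, c, d, n, p, r, t, x}
Filtering on B ≠ c leaves {b, d, n, p, r, t, x}.
Filtering on B = x leaves {x}.

{x}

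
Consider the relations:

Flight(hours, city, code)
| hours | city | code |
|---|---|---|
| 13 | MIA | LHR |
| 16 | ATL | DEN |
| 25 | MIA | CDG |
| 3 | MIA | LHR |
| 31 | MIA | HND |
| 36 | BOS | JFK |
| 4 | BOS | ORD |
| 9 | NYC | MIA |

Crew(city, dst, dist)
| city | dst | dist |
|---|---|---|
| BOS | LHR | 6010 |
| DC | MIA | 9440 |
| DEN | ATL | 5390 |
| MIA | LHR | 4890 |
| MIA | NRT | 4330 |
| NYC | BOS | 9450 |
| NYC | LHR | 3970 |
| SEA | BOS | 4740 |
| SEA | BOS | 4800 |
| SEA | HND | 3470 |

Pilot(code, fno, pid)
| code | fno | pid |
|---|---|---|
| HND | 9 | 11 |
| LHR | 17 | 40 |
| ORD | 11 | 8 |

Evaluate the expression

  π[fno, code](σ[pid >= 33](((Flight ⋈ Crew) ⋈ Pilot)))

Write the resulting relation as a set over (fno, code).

{(17, LHR)}

Flight ⋈ Crew (natural join on city): {(13, MIA, LHR, LHR, 4890), (13, MIA, LHR, NRT, 4330), (25, MIA, CDG, LHR, 4890), (25, MIA, CDG, NRT, 4330), (3, MIA, LHR, LHR, 4890), (3, MIA, LHR, NRT, 4330), (31, MIA, HND, LHR, 4890), (31, MIA, HND, NRT, 4330), (36, BOS, JFK, LHR, 6010), (4, BOS, ORD, LHR, 6010), (9, NYC, MIA, BOS, 9450), (9, NYC, MIA, LHR, 3970)}
(Flight ⋈ Crew) ⋈ Pilot (natural join on code): {(13, MIA, LHR, LHR, 4890, 17, 40), (13, MIA, LHR, NRT, 4330, 17, 40), (3, MIA, LHR, LHR, 4890, 17, 40), (3, MIA, LHR, NRT, 4330, 17, 40), (31, MIA, HND, LHR, 4890, 9, 11), (31, MIA, HND, NRT, 4330, 9, 11), (4, BOS, ORD, LHR, 6010, 11, 8)}
σ[pid >= 33]: keep tuples satisfying pid >= 33 → {(13, MIA, LHR, LHR, 4890, 17, 40), (13, MIA, LHR, NRT, 4330, 17, 40), (3, MIA, LHR, LHR, 4890, 17, 40), (3, MIA, LHR, NRT, 4330, 17, 40)}
Keep only column(s) fno, code (3 duplicate(s) eliminated): {(17, LHR)}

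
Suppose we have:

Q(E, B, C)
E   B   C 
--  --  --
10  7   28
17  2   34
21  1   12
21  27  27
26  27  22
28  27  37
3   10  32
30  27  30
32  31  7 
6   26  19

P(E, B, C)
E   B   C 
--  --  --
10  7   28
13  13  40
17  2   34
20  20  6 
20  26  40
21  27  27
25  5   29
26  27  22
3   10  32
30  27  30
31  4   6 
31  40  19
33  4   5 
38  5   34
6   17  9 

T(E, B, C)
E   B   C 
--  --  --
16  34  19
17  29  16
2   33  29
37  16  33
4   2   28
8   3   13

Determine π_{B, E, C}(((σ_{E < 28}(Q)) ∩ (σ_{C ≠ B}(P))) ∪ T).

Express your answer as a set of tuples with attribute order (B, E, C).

Filtering on E < 28 leaves {(10, 7, 28), (17, 2, 34), (21, 1, 12), (21, 27, 27), (26, 27, 22), (3, 10, 32), (6, 26, 19)}.
Filtering on C ≠ B leaves {(10, 7, 28), (13, 13, 40), (17, 2, 34), (20, 20, 6), (20, 26, 40), (25, 5, 29), (26, 27, 22), (3, 10, 32), (30, 27, 30), (31, 4, 6), (31, 40, 19), (33, 4, 5), (38, 5, 34), (6, 17, 9)}.
Taking the intersection: {(10, 7, 28), (17, 2, 34), (26, 27, 22), (3, 10, 32)}
Taking the union: {(10, 7, 28), (16, 34, 19), (17, 2, 34), (17, 29, 16), (2, 33, 29), (26, 27, 22), (3, 10, 32), (37, 16, 33), (4, 2, 28), (8, 3, 13)}
π_{B, E, C} gives {(10, 3, 32), (16, 37, 33), (2, 17, 34), (2, 4, 28), (27, 26, 22), (29, 17, 16), (3, 8, 13), (33, 2, 29), (34, 16, 19), (7, 10, 28)}.

{(10, 3, 32), (16, 37, 33), (2, 17, 34), (2, 4, 28), (27, 26, 22), (29, 17, 16), (3, 8, 13), (33, 2, 29), (34, 16, 19), (7, 10, 28)}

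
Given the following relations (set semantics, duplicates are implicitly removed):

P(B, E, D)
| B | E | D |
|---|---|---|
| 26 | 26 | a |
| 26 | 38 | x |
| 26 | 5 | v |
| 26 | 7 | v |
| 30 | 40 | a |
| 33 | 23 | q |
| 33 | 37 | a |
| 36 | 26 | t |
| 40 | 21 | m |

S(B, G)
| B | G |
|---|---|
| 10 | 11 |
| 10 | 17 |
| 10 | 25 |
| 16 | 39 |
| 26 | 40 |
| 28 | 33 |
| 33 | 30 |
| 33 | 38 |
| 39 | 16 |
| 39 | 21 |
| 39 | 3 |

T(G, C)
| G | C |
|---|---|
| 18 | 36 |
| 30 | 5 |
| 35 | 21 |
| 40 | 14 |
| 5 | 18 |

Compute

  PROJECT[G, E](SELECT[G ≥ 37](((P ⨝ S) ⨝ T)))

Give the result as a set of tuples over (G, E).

{(40, 26), (40, 38), (40, 5), (40, 7)}

Joining P and S on B yields {(26, 26, a, 40), (26, 38, x, 40), (26, 5, v, 40), (26, 7, v, 40), (33, 23, q, 30), (33, 23, q, 38), (33, 37, a, 30), (33, 37, a, 38)}.
Joining (P ⨝ S) and T on G yields {(26, 26, a, 40, 14), (26, 38, x, 40, 14), (26, 5, v, 40, 14), (26, 7, v, 40, 14), (33, 23, q, 30, 5), (33, 37, a, 30, 5)}.
σ[G ≥ 37]: keep tuples satisfying G ≥ 37 → {(26, 26, a, 40, 14), (26, 38, x, 40, 14), (26, 5, v, 40, 14), (26, 7, v, 40, 14)}
Keep only column(s) G, E: {(40, 26), (40, 38), (40, 5), (40, 7)}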